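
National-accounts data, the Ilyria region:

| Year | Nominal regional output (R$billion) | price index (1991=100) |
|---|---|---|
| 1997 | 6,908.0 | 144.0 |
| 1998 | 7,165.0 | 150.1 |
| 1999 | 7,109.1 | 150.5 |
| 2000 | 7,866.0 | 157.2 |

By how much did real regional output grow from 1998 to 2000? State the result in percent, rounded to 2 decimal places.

4.83%

Real regional output 1998 = 7165.0/1.501 = 4773.48.
Real regional output 2000 = 7866.0/1.572 = 5003.82.
Change = 5003.82/4773.48 − 1 = 0.0483.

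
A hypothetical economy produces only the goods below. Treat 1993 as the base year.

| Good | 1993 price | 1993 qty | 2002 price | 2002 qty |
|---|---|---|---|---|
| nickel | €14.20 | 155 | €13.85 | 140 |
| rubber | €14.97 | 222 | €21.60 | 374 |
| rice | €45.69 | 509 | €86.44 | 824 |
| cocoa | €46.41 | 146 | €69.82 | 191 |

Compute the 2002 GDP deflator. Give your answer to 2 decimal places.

Nominal GDP 2002 = 13.85·140 + 21.60·374 + 86.44·824 + 69.82·191 = 94579.58.
Real GDP 2002 (at 1993 prices) = 14.20·140 + 14.97·374 + 45.69·824 + 46.41·191 = 54099.65.
Deflator = Nominal/Real × 100 = 94579.58/54099.65 × 100 = 174.825.

174.82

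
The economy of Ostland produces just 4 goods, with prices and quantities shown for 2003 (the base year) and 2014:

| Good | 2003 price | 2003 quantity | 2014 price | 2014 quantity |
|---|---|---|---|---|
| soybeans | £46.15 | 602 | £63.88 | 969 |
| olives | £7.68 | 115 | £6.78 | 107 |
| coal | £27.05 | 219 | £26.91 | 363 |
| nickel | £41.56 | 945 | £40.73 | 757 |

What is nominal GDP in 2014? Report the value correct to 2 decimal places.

Nominal GDP 2014 = Σ (p_2014 × q_2014) = 63.88·969 + 6.78·107 + 26.91·363 + 40.73·757 = 103226.12.

£103226.12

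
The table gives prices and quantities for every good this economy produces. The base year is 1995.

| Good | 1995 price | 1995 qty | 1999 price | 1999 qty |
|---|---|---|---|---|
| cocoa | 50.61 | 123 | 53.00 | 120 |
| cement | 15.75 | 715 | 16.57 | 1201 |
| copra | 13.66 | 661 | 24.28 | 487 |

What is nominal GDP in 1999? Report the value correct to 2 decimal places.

38084.93

Nominal GDP 1999 = Σ (p_1999 × q_1999) = 53.00·120 + 16.57·1201 + 24.28·487 = 38084.93.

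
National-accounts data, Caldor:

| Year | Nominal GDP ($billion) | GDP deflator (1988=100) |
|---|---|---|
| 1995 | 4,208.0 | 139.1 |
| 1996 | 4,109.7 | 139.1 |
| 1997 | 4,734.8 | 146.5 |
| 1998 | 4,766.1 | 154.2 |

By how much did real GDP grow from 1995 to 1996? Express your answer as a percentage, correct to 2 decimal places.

-2.34%

Real GDP 1995 = 4208.0/1.391 = 3025.16.
Real GDP 1996 = 4109.7/1.391 = 2954.49.
Change = 2954.49/3025.16 − 1 = -0.0234.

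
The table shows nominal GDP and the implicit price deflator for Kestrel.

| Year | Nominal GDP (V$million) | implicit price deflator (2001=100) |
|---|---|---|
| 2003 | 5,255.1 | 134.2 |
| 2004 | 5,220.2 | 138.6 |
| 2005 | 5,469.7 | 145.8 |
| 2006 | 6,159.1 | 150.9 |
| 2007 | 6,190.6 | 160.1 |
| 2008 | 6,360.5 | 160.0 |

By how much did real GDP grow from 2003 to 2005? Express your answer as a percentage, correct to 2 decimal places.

Real GDP 2003 = 5255.1/1.342 = 3915.87.
Real GDP 2005 = 5469.7/1.458 = 3751.51.
Change = 3751.51/3915.87 − 1 = -0.0420.

-4.20%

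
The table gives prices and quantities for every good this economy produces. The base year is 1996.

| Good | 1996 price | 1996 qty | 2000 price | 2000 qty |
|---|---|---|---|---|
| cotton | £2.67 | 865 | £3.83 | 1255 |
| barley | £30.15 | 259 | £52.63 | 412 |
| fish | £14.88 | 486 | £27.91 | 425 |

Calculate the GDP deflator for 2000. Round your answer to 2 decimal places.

173.56

Nominal GDP 2000 = 3.83·1255 + 52.63·412 + 27.91·425 = 38351.96.
Real GDP 2000 (at 1996 prices) = 2.67·1255 + 30.15·412 + 14.88·425 = 22096.65.
Deflator = Nominal/Real × 100 = 38351.96/22096.65 × 100 = 173.565.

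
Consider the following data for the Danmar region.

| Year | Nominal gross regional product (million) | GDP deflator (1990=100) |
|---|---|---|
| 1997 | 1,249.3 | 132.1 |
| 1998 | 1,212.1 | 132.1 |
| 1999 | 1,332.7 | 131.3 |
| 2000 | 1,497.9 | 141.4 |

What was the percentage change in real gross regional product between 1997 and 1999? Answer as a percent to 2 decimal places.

Real gross regional product 1997 = 1249.3/1.321 = 945.72.
Real gross regional product 1999 = 1332.7/1.313 = 1015.00.
Change = 1015.00/945.72 − 1 = 0.0733.

7.33%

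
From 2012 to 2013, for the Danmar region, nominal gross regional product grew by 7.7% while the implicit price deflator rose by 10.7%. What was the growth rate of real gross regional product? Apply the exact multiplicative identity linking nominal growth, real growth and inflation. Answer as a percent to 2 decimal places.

(1 + g_nom) = (1 + g_real)(1 + π), so g_real = 1.0770 / 1.1070 − 1 = -0.02710.

-2.71%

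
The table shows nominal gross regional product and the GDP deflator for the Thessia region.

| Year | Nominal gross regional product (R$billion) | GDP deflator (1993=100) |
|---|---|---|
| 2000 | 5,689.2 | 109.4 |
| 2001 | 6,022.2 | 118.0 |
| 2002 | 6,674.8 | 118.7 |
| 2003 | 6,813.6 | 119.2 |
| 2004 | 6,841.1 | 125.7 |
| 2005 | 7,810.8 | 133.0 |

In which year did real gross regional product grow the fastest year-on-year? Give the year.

2001: real = 6022.2/1.180 = 5103.56; growth vs 2000 (5200.37) = -1.86%.
2002: real = 6674.8/1.187 = 5623.25; growth vs 2001 (5103.56) = 10.18%.
2003: real = 6813.6/1.192 = 5716.11; growth vs 2002 (5623.25) = 1.65%.
2004: real = 6841.1/1.257 = 5442.40; growth vs 2003 (5716.11) = -4.79%.
2005: real = 7810.8/1.330 = 5872.78; growth vs 2004 (5442.40) = 7.91%.

2002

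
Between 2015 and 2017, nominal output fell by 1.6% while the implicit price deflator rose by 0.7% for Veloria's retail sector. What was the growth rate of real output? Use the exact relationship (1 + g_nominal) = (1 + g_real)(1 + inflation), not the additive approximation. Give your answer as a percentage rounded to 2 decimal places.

-2.28%

(1 + g_nom) = (1 + g_real)(1 + π), so g_real = 0.9840 / 1.0070 − 1 = -0.02284.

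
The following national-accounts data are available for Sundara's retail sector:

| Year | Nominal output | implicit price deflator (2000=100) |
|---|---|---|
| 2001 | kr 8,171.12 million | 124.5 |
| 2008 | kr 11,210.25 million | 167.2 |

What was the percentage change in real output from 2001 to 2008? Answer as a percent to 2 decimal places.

Real output 2001 = 8171.12 / 1.245 = 6563.15.
Real output 2008 = 11210.25 / 1.672 = 6704.69.
Real growth = 6704.69 / 6563.15 − 1 = 0.0216.

2.16%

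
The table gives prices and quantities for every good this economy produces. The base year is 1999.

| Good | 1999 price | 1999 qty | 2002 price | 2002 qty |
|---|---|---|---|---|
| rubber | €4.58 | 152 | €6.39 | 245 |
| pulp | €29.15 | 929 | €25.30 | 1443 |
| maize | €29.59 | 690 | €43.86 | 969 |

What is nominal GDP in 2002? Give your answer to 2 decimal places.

€80573.79

Nominal GDP 2002 = Σ (p_2002 × q_2002) = 6.39·245 + 25.30·1443 + 43.86·969 = 80573.79.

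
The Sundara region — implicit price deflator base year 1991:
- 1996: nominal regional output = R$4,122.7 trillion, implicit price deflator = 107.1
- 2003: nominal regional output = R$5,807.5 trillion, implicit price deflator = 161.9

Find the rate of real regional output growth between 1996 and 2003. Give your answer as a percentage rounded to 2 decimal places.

Deflate each year: 1996 → 4122.7/1.071 = 3849.39; 2003 → 5807.5/1.619 = 3587.09.
So real regional output changed by 3587.09/3849.39 − 1 = -0.0681, i.e. -6.81%.

-6.81%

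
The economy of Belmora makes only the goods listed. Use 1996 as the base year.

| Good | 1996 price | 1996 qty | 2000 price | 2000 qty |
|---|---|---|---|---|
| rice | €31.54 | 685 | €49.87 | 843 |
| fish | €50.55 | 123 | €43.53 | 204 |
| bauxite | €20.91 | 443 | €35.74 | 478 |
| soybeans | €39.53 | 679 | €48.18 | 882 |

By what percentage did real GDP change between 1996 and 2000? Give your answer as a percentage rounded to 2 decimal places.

Real GDP 1996 = Nominal GDP 1996 = 31.54·685 + 50.55·123 + 20.91·443 + 39.53·679 = 63926.55.
Real GDP 2000 (at 1996 prices) = 31.54·843 + 50.55·204 + 20.91·478 + 39.53·882 = 81760.86.
Real growth = 81760.86/63926.55 − 1 = 0.2790.

27.90%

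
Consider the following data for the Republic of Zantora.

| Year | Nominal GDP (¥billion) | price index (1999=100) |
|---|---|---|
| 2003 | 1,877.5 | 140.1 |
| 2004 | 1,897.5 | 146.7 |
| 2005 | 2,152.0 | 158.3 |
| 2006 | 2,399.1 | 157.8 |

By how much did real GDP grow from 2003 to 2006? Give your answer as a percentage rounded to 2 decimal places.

Real GDP 2003 = 1877.5/1.401 = 1340.11.
Real GDP 2006 = 2399.1/1.578 = 1520.34.
Change = 1520.34/1340.11 − 1 = 0.1345.

13.45%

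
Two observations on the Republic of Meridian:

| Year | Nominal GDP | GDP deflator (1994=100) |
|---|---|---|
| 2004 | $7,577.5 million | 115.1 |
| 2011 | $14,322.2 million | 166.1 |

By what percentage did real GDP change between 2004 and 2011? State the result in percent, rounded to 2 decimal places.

Deflate each year: 2004 → 7577.5/1.151 = 6583.41; 2011 → 14322.2/1.661 = 8622.64.
So real GDP changed by 8622.64/6583.41 − 1 = 0.3098, i.e. 30.98%.

30.98%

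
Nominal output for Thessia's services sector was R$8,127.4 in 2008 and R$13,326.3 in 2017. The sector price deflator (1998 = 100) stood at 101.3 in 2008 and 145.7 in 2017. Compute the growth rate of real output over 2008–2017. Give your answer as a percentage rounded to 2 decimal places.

14.00%

Real output 2008 = 8127.4 / 1.013 = 8023.10.
Real output 2017 = 13326.3 / 1.457 = 9146.40.
Real growth = 9146.40 / 8023.10 − 1 = 0.1400.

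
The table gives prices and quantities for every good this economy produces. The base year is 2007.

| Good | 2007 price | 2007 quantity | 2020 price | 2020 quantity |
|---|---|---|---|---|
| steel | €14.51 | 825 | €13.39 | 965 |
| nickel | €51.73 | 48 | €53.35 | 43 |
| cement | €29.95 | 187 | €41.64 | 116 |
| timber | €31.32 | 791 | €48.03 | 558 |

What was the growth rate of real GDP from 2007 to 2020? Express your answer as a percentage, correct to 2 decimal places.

Real GDP 2007 = Nominal GDP 2007 = 14.51·825 + 51.73·48 + 29.95·187 + 31.32·791 = 44828.56.
Real GDP 2020 (at 2007 prices) = 14.51·965 + 51.73·43 + 29.95·116 + 31.32·558 = 37177.30.
Real growth = 37177.30/44828.56 − 1 = -0.1707.

-17.07%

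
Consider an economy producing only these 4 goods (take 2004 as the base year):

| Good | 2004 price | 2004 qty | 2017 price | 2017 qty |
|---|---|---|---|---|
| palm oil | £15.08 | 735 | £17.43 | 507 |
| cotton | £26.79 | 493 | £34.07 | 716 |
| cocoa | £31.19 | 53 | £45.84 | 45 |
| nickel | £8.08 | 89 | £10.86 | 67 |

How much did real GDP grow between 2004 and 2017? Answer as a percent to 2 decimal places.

Real GDP 2004 = Nominal GDP 2004 = 15.08·735 + 26.79·493 + 31.19·53 + 8.08·89 = 26663.46.
Real GDP 2017 (at 2004 prices) = 15.08·507 + 26.79·716 + 31.19·45 + 8.08·67 = 28772.11.
Real growth = 28772.11/26663.46 − 1 = 0.0791.

7.91%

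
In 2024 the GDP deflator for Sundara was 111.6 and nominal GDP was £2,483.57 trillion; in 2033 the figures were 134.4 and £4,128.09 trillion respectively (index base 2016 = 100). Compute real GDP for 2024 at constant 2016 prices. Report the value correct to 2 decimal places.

£2,225.42 trillion

Real GDP = Nominal / (GDP deflator/100) = 2483.57 / 1.116 = 2225.42.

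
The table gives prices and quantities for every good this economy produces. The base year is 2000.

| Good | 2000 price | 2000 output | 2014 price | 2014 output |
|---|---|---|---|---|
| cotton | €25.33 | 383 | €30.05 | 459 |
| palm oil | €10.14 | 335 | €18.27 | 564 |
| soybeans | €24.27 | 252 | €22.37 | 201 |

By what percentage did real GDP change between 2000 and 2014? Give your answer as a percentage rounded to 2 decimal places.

Real GDP 2000 = Nominal GDP 2000 = 25.33·383 + 10.14·335 + 24.27·252 = 19214.33.
Real GDP 2014 (at 2000 prices) = 25.33·459 + 10.14·564 + 24.27·201 = 22223.70.
Real growth = 22223.70/19214.33 − 1 = 0.1566.

15.66%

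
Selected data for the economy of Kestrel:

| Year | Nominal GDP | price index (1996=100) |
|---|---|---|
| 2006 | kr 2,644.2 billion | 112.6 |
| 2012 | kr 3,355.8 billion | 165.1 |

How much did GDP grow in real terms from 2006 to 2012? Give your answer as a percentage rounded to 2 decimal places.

-13.44%

Real GDP 2006 = 2644.2 / 1.126 = 2348.31.
Real GDP 2012 = 3355.8 / 1.651 = 2032.59.
Real growth = 2032.59 / 2348.31 − 1 = -0.1344.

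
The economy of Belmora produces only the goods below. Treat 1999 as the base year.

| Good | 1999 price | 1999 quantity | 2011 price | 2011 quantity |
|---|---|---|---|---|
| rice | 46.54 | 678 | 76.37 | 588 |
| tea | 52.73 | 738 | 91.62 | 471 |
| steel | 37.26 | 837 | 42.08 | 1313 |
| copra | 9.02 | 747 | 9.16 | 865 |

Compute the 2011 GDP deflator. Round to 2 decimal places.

Nominal GDP 2011 = 76.37·588 + 91.62·471 + 42.08·1313 + 9.16·865 = 151233.02.
Real GDP 2011 (at 1999 prices) = 46.54·588 + 52.73·471 + 37.26·1313 + 9.02·865 = 108926.03.
Deflator = Nominal/Real × 100 = 151233.02/108926.03 × 100 = 138.840.

138.84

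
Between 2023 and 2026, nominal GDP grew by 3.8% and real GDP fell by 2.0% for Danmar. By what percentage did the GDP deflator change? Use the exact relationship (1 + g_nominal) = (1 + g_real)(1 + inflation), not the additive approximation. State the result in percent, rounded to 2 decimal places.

5.92%

(1 + g_nom) = (1 + g_real)(1 + π), so π = 1.0380 / 0.9800 − 1 = 0.05918.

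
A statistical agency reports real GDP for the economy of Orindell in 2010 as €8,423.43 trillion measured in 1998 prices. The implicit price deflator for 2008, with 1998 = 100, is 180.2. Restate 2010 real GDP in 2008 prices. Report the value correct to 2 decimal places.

€15,179.02 trillion

Real GDP in 2008 prices = Real GDP in 1998 prices × (P_2008/P_1998) = 8423.43 × 1.802 = 15179.02.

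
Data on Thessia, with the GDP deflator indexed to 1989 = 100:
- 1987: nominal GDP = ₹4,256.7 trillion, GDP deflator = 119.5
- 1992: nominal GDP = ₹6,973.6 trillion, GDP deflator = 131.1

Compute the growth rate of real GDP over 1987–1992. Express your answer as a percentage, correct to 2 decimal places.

49.33%

Real GDP 1987 = 4256.7 / 1.195 = 3562.09.
Real GDP 1992 = 6973.6 / 1.311 = 5319.30.
Real growth = 5319.30 / 3562.09 − 1 = 0.4933.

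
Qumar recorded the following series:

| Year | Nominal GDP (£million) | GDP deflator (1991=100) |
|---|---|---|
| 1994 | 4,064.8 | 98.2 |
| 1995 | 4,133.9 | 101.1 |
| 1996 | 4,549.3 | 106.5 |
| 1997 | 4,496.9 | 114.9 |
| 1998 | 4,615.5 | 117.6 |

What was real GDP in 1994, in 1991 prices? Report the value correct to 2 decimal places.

£4,139.31 million

Real GDP 1994 = 4064.8 / 0.982 = 4139.31.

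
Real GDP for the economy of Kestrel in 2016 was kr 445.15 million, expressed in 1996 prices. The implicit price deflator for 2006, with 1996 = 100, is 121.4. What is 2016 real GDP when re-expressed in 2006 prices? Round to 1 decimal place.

kr 540.4 million

Real GDP in 2006 prices = Real GDP in 1996 prices × (P_2006/P_1996) = 445.15 × 1.214 = 540.41.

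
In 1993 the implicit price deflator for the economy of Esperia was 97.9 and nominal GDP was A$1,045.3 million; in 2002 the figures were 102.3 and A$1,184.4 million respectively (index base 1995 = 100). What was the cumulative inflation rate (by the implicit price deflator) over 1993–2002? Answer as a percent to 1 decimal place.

4.5%

Price-level change = 102.3 / 97.9 − 1 = 0.0449.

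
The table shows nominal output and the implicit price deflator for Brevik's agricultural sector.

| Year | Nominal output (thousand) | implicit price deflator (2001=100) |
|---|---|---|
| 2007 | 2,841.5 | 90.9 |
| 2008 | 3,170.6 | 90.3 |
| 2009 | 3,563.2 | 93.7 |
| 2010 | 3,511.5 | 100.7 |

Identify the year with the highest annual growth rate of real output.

2008

2008: real = 3170.6/0.903 = 3511.18; growth vs 2007 (3125.96) = 12.32%.
2009: real = 3563.2/0.937 = 3802.77; growth vs 2008 (3511.18) = 8.30%.
2010: real = 3511.5/1.007 = 3487.09; growth vs 2009 (3802.77) = -8.30%.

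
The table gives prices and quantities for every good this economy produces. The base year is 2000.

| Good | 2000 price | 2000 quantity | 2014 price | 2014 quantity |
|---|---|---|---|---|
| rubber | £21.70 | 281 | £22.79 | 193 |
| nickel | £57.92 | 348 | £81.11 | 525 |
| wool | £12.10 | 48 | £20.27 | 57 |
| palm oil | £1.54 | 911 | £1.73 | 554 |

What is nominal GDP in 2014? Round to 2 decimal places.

Nominal GDP 2014 = Σ (p_2014 × q_2014) = 22.79·193 + 81.11·525 + 20.27·57 + 1.73·554 = 49095.03.

£49095.03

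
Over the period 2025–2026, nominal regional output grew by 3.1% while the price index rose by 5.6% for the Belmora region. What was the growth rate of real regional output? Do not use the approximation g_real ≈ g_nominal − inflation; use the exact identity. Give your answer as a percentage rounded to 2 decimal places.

(1 + g_nom) = (1 + g_real)(1 + π), so g_real = 1.0310 / 1.0560 − 1 = -0.02367.

-2.37%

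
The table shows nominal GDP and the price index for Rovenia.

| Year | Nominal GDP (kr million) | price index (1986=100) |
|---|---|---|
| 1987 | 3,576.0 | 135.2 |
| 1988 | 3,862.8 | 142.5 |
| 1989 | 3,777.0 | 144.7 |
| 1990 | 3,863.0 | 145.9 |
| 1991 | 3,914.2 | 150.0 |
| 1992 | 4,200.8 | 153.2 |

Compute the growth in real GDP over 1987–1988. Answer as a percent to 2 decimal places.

2.49%

Real GDP 1987 = 3576.0/1.352 = 2644.97.
Real GDP 1988 = 3862.8/1.425 = 2710.74.
Change = 2710.74/2644.97 − 1 = 0.0249.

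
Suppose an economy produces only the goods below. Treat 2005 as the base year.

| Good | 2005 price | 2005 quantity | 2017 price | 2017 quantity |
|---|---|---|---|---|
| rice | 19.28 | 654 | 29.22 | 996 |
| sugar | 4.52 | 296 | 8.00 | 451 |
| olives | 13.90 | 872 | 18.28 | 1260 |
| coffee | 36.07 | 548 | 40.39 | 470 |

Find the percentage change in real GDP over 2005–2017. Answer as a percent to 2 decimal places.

21.54%

Real GDP 2005 = Nominal GDP 2005 = 19.28·654 + 4.52·296 + 13.90·872 + 36.07·548 = 45834.20.
Real GDP 2017 (at 2005 prices) = 19.28·996 + 4.52·451 + 13.90·1260 + 36.07·470 = 55708.30.
Real growth = 55708.30/45834.20 − 1 = 0.2154.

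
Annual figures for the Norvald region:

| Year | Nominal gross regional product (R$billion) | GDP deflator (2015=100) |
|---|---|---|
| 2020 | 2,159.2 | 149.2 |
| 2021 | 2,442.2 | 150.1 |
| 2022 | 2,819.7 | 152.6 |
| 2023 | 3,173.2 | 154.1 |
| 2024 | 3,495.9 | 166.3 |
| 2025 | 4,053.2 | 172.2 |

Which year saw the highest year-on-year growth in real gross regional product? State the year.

2021: real = 2442.2/1.501 = 1627.05; growth vs 2020 (1447.18) = 12.43%.
2022: real = 2819.7/1.526 = 1847.77; growth vs 2021 (1627.05) = 13.57%.
2023: real = 3173.2/1.541 = 2059.18; growth vs 2022 (1847.77) = 11.44%.
2024: real = 3495.9/1.663 = 2102.16; growth vs 2023 (2059.18) = 2.09%.
2025: real = 4053.2/1.722 = 2353.77; growth vs 2024 (2102.16) = 11.97%.

2022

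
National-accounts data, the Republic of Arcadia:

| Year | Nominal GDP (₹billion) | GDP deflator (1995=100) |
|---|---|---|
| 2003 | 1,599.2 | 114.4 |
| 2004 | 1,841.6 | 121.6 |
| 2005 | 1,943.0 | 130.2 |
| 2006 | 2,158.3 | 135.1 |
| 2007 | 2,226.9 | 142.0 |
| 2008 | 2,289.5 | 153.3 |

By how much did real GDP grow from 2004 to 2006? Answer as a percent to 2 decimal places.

Real GDP 2004 = 1841.6/1.216 = 1514.47.
Real GDP 2006 = 2158.3/1.351 = 1597.56.
Change = 1597.56/1514.47 − 1 = 0.0549.

5.49%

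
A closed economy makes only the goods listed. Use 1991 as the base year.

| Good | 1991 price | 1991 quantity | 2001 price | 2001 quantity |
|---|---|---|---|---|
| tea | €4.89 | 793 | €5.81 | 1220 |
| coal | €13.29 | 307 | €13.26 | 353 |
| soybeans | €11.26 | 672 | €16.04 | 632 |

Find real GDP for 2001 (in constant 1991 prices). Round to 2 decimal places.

Real GDP 2001 = Σ (p_1991 × q_2001) = 4.89·1220 + 13.29·353 + 11.26·632 = 17773.49.

€17773.49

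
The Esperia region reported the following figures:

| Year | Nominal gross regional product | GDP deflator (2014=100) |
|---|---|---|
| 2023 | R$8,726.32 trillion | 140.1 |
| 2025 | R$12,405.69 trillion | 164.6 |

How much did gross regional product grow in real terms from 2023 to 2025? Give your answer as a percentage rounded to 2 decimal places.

Real gross regional product 2023 = 8726.32 / 1.401 = 6228.64.
Real gross regional product 2025 = 12405.69 / 1.646 = 7536.87.
Real growth = 7536.87 / 6228.64 − 1 = 0.2100.

21.00%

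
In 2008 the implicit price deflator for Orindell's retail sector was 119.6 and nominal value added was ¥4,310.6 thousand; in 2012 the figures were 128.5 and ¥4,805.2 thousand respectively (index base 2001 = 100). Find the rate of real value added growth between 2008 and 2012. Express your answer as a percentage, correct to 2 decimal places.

3.75%

Deflate each year: 2008 → 4310.6/1.196 = 3604.18; 2012 → 4805.2/1.285 = 3739.46.
So real value added changed by 3739.46/3604.18 − 1 = 0.0375, i.e. 3.75%.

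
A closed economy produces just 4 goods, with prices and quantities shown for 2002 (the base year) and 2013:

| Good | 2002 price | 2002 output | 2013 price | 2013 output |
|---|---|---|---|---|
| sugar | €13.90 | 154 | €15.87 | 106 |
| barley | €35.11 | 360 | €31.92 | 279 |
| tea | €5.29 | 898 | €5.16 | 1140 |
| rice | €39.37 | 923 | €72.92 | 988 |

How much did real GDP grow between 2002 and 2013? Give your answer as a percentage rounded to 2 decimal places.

Real GDP 2002 = Nominal GDP 2002 = 13.90·154 + 35.11·360 + 5.29·898 + 39.37·923 = 55869.13.
Real GDP 2013 (at 2002 prices) = 13.90·106 + 35.11·279 + 5.29·1140 + 39.37·988 = 56197.25.
Real growth = 56197.25/55869.13 − 1 = 0.0059.

0.59%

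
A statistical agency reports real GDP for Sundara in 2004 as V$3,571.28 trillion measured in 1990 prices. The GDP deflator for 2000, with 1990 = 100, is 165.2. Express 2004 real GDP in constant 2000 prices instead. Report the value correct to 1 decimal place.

Real GDP in 2000 prices = Real GDP in 1990 prices × (P_2000/P_1990) = 3571.28 × 1.652 = 5899.75.

V$5,899.8 trillion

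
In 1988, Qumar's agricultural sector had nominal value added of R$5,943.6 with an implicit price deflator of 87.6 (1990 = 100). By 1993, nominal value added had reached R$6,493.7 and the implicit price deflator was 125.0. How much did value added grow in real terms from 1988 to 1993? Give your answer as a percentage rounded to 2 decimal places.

Deflate each year: 1988 → 5943.6/0.876 = 6784.93; 1993 → 6493.7/1.250 = 5194.96.
So real value added changed by 5194.96/6784.93 − 1 = -0.2343, i.e. -23.43%.

-23.43%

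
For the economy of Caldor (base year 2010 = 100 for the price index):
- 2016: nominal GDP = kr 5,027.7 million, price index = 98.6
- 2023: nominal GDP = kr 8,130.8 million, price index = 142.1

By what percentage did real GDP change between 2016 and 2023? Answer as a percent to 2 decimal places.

Real GDP 2016 = 5027.7 / 0.986 = 5099.09.
Real GDP 2023 = 8130.8 / 1.421 = 5721.89.
Real growth = 5721.89 / 5099.09 − 1 = 0.1221.

12.21%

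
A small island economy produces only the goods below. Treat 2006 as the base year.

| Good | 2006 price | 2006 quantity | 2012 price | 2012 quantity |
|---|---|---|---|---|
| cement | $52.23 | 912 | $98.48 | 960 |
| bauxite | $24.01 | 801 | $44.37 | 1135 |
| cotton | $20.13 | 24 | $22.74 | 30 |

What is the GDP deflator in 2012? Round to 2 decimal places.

Nominal GDP 2012 = 98.48·960 + 44.37·1135 + 22.74·30 = 145582.95.
Real GDP 2012 (at 2006 prices) = 52.23·960 + 24.01·1135 + 20.13·30 = 77996.05.
Deflator = Nominal/Real × 100 = 145582.95/77996.05 × 100 = 186.654.

186.65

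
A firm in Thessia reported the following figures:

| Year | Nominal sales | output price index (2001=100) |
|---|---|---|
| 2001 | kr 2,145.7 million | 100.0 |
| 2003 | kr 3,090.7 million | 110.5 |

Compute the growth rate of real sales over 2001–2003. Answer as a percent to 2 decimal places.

30.35%

Real sales 2001 = 2145.7 / 1.000 = 2145.70.
Real sales 2003 = 3090.7 / 1.105 = 2797.01.
Real growth = 2797.01 / 2145.70 − 1 = 0.3035.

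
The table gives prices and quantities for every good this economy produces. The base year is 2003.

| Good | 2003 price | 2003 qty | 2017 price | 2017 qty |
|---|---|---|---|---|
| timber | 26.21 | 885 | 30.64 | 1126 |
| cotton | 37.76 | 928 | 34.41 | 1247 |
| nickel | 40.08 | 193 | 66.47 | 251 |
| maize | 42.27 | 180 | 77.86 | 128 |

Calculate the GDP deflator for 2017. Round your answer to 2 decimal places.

113.02

Nominal GDP 2017 = 30.64·1126 + 34.41·1247 + 66.47·251 + 77.86·128 = 104059.96.
Real GDP 2017 (at 2003 prices) = 26.21·1126 + 37.76·1247 + 40.08·251 + 42.27·128 = 92069.82.
Deflator = Nominal/Real × 100 = 104059.96/92069.82 × 100 = 113.023.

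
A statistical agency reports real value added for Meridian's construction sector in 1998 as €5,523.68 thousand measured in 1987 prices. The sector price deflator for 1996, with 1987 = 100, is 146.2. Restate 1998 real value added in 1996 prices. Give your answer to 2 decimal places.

Real value added in 1996 prices = Real value added in 1987 prices × (P_1996/P_1987) = 5523.68 × 1.462 = 8075.62.

€8,075.62 thousand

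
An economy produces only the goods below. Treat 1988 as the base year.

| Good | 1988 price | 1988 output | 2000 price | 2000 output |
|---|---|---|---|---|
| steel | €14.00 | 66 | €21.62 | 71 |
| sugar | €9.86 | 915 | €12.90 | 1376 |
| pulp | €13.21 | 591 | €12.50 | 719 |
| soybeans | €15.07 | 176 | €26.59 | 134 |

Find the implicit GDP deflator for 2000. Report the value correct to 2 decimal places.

Nominal GDP 2000 = 21.62·71 + 12.90·1376 + 12.50·719 + 26.59·134 = 31835.98.
Real GDP 2000 (at 1988 prices) = 14.00·71 + 9.86·1376 + 13.21·719 + 15.07·134 = 26078.73.
Deflator = Nominal/Real × 100 = 31835.98/26078.73 × 100 = 122.076.

122.08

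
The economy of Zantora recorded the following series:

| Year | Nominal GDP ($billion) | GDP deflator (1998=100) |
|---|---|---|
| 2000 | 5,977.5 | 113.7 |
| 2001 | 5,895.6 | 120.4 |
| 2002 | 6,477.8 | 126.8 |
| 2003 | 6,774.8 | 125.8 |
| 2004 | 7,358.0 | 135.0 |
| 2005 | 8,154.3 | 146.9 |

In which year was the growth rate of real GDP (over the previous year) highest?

2003

2001: real = 5895.6/1.204 = 4896.68; growth vs 2000 (5257.26) = -6.86%.
2002: real = 6477.8/1.268 = 5108.68; growth vs 2001 (4896.68) = 4.33%.
2003: real = 6774.8/1.258 = 5385.37; growth vs 2002 (5108.68) = 5.42%.
2004: real = 7358.0/1.350 = 5450.37; growth vs 2003 (5385.37) = 1.21%.
2005: real = 8154.3/1.469 = 5550.92; growth vs 2004 (5450.37) = 1.84%.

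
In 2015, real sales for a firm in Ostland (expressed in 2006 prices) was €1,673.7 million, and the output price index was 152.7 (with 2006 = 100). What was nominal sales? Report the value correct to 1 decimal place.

€2,555.7 million

Nominal sales = Real × (output price index/100) = 1673.7 × 1.527 = 2555.74.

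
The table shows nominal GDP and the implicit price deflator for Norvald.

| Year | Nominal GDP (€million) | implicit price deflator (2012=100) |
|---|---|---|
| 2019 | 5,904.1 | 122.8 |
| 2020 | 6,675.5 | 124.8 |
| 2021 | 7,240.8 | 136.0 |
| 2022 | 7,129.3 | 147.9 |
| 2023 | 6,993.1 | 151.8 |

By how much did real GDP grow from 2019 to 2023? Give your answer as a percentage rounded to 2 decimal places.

-4.18%

Real GDP 2019 = 5904.1/1.228 = 4807.90.
Real GDP 2023 = 6993.1/1.518 = 4606.79.
Change = 4606.79/4807.90 − 1 = -0.0418.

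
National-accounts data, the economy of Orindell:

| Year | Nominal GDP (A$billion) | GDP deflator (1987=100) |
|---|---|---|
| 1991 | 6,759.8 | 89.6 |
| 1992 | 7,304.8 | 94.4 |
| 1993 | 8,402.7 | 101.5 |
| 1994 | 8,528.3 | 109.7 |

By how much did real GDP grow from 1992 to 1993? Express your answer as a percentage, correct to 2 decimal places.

Real GDP 1992 = 7304.8/0.944 = 7738.14.
Real GDP 1993 = 8402.7/1.015 = 8278.52.
Change = 8278.52/7738.14 − 1 = 0.0698.

6.98%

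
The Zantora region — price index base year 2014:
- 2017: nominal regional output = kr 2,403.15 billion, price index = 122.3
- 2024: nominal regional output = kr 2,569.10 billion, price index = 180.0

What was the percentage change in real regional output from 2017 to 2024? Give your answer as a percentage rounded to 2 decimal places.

Deflate each year: 2017 → 2403.15/1.223 = 1964.96; 2024 → 2569.10/1.800 = 1427.28.
So real regional output changed by 1427.28/1964.96 − 1 = -0.2736, i.e. -27.36%.

-27.36%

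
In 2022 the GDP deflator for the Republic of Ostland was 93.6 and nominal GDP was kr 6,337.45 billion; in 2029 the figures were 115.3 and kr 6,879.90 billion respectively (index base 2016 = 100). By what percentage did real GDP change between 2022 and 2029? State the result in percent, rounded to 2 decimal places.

-11.87%

Deflate each year: 2022 → 6337.45/0.936 = 6770.78; 2029 → 6879.90/1.153 = 5966.96.
So real GDP changed by 5966.96/6770.78 − 1 = -0.1187, i.e. -11.87%.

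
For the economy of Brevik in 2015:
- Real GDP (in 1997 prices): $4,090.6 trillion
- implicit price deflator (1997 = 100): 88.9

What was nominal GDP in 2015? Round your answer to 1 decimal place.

Nominal GDP = Real × (implicit price deflator/100) = 4090.6 × 0.889 = 3636.54.

$3,636.5 trillion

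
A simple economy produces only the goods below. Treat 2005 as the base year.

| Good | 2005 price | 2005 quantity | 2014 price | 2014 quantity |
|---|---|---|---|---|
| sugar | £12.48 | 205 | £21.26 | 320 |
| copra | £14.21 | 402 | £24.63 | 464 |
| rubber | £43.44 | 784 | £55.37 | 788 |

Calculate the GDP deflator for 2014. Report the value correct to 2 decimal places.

Nominal GDP 2014 = 21.26·320 + 24.63·464 + 55.37·788 = 61863.08.
Real GDP 2014 (at 2005 prices) = 12.48·320 + 14.21·464 + 43.44·788 = 44817.76.
Deflator = Nominal/Real × 100 = 61863.08/44817.76 × 100 = 138.033.

138.03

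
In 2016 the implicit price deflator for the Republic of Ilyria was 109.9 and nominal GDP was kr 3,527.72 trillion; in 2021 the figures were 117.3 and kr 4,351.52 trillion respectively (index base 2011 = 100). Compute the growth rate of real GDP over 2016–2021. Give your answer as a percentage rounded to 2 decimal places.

Real GDP 2016 = 3527.72 / 1.099 = 3209.94.
Real GDP 2021 = 4351.52 / 1.173 = 3709.74.
Real growth = 3709.74 / 3209.94 − 1 = 0.1557.

15.57%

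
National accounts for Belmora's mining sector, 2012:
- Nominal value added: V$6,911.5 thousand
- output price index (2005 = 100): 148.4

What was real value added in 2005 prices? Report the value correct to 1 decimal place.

V$4,657.3 thousand

Real value added = Nominal / (output price index/100) = 6911.5 / 1.484 = 4657.35.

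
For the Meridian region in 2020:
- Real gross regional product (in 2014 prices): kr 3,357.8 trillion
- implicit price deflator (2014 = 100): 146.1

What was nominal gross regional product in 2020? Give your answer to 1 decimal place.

Nominal gross regional product = Real × (implicit price deflator/100) = 3357.8 × 1.461 = 4905.75.

kr 4,905.7 trillion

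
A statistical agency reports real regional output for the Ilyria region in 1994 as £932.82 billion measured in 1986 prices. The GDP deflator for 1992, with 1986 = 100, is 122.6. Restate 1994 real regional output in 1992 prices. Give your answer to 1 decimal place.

Real regional output in 1992 prices = Real regional output in 1986 prices × (P_1992/P_1986) = 932.82 × 1.226 = 1143.64.

£1,143.6 billion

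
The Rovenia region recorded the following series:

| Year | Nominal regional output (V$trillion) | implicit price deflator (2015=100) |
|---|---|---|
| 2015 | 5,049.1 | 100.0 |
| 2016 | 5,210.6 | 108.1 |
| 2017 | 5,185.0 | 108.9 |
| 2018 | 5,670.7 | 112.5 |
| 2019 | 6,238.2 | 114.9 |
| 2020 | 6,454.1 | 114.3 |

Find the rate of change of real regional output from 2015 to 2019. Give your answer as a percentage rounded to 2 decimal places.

Real regional output 2015 = 5049.1/1.000 = 5049.10.
Real regional output 2019 = 6238.2/1.149 = 5429.24.
Change = 5429.24/5049.10 − 1 = 0.0753.

7.53%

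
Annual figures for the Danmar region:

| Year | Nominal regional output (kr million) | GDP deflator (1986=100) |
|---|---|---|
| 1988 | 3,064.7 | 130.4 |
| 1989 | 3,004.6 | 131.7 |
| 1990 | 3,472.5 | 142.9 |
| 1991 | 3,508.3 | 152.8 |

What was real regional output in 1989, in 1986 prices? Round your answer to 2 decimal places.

kr 2,281.40 million

Real regional output 1989 = 3004.6 / 1.317 = 2281.40.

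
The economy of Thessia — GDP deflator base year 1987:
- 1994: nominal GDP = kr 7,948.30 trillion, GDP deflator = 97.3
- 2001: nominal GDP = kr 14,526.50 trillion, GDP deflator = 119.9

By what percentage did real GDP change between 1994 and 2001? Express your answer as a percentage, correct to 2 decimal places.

48.31%

Deflate each year: 1994 → 7948.30/0.973 = 8168.86; 2001 → 14526.50/1.199 = 12115.51.
So real GDP changed by 12115.51/8168.86 − 1 = 0.4831, i.e. 48.31%.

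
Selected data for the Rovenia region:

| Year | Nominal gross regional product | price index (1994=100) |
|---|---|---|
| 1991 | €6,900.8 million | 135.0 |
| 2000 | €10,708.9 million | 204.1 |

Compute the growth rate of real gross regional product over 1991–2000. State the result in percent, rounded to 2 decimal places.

Deflate each year: 1991 → 6900.8/1.350 = 5111.70; 2000 → 10708.9/2.041 = 5246.89.
So real gross regional product changed by 5246.89/5111.70 − 1 = 0.0264, i.e. 2.64%.

2.64%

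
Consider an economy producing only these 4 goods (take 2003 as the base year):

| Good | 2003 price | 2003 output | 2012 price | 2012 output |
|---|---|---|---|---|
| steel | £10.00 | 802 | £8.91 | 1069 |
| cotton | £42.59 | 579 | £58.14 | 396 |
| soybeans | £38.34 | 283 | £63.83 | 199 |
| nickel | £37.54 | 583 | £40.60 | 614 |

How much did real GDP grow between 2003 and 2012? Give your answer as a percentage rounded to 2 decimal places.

-10.98%

Real GDP 2003 = Nominal GDP 2003 = 10.00·802 + 42.59·579 + 38.34·283 + 37.54·583 = 65415.65.
Real GDP 2012 (at 2003 prices) = 10.00·1069 + 42.59·396 + 38.34·199 + 37.54·614 = 58234.86.
Real growth = 58234.86/65415.65 − 1 = -0.1098.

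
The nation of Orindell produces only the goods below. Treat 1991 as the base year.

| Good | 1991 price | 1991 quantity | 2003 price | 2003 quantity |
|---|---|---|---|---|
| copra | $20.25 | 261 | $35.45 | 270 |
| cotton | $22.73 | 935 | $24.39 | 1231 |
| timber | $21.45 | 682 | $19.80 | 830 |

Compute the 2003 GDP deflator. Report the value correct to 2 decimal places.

109.32

Nominal GDP 2003 = 35.45·270 + 24.39·1231 + 19.80·830 = 56029.59.
Real GDP 2003 (at 1991 prices) = 20.25·270 + 22.73·1231 + 21.45·830 = 51251.63.
Deflator = Nominal/Real × 100 = 56029.59/51251.63 × 100 = 109.323.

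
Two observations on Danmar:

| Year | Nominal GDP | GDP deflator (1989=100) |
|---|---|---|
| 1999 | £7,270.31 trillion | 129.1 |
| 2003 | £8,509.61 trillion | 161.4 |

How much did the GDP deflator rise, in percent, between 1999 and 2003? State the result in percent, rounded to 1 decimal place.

25.0%

Price-level change = 161.4 / 129.1 − 1 = 0.2502.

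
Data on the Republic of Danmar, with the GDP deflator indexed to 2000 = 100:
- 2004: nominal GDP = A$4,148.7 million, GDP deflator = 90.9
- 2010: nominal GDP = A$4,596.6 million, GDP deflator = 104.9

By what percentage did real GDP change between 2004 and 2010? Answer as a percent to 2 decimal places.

-3.99%

Real GDP 2004 = 4148.7 / 0.909 = 4564.03.
Real GDP 2010 = 4596.6 / 1.049 = 4381.89.
Real growth = 4381.89 / 4564.03 − 1 = -0.0399.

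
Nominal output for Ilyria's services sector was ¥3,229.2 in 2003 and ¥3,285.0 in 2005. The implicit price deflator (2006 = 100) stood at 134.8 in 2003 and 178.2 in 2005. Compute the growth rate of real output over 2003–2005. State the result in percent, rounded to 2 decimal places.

-23.05%

Real output 2003 = 3229.2 / 1.348 = 2395.55.
Real output 2005 = 3285.0 / 1.782 = 1843.43.
Real growth = 1843.43 / 2395.55 − 1 = -0.2305.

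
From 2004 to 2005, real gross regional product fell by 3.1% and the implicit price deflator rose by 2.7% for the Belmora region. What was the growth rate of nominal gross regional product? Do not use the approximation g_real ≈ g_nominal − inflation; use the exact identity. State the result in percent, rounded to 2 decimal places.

(1 + g_nom) = (1 + g_real)(1 + π) = 0.9690 × 1.0270 = 0.99516.

-0.48%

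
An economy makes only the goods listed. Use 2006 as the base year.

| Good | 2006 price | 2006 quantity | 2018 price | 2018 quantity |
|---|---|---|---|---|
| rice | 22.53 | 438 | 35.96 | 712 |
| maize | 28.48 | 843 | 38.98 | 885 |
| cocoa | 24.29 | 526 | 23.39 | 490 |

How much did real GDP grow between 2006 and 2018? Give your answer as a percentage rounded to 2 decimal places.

13.92%

Real GDP 2006 = Nominal GDP 2006 = 22.53·438 + 28.48·843 + 24.29·526 = 46653.32.
Real GDP 2018 (at 2006 prices) = 22.53·712 + 28.48·885 + 24.29·490 = 53148.26.
Real growth = 53148.26/46653.32 − 1 = 0.1392.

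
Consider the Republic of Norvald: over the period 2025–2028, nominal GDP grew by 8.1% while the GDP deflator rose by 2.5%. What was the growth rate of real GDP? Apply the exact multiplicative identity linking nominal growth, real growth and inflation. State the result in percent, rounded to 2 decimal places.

(1 + g_nom) = (1 + g_real)(1 + π), so g_real = 1.0810 / 1.0250 − 1 = 0.05463.

5.46%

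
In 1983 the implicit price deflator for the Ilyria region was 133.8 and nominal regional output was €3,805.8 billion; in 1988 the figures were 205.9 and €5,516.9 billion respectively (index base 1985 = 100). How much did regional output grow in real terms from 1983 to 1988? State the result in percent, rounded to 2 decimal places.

Real regional output 1983 = 3805.8 / 1.338 = 2844.39.
Real regional output 1988 = 5516.9 / 2.059 = 2679.41.
Real growth = 2679.41 / 2844.39 − 1 = -0.0580.

-5.80%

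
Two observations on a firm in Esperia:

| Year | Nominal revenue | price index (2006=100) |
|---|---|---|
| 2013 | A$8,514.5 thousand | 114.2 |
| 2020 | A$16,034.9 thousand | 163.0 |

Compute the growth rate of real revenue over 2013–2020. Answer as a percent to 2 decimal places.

Real revenue 2013 = 8514.5 / 1.142 = 7455.78.
Real revenue 2020 = 16034.9 / 1.630 = 9837.36.
Real growth = 9837.36 / 7455.78 − 1 = 0.3194.

31.94%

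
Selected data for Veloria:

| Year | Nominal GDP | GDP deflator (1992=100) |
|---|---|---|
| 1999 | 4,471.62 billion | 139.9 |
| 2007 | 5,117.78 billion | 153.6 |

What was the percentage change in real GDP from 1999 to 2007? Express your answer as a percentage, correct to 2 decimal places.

Deflate each year: 1999 → 4471.62/1.399 = 3196.30; 2007 → 5117.78/1.536 = 3331.89.
So real GDP changed by 3331.89/3196.30 − 1 = 0.0424, i.e. 4.24%.

4.24%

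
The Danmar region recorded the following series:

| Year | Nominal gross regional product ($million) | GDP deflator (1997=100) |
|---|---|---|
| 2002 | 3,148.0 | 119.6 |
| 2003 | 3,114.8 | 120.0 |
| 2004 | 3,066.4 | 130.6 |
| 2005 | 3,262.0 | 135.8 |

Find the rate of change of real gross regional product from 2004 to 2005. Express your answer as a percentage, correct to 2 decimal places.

Real gross regional product 2004 = 3066.4/1.306 = 2347.93.
Real gross regional product 2005 = 3262.0/1.358 = 2402.06.
Change = 2402.06/2347.93 − 1 = 0.0231.

2.31%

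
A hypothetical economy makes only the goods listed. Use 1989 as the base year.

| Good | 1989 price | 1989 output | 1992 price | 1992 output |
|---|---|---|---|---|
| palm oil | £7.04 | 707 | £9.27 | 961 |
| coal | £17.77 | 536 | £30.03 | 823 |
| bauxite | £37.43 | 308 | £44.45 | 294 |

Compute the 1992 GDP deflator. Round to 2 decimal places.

144.13

Nominal GDP 1992 = 9.27·961 + 30.03·823 + 44.45·294 = 46691.46.
Real GDP 1992 (at 1989 prices) = 7.04·961 + 17.77·823 + 37.43·294 = 32394.57.
Deflator = Nominal/Real × 100 = 46691.46/32394.57 × 100 = 144.134.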